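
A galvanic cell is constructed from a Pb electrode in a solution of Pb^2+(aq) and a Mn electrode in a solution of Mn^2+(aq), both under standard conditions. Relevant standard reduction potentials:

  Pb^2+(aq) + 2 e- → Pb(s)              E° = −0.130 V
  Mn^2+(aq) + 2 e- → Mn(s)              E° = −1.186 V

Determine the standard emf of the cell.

+1.056 V

The Pb²⁺/Pb couple has the higher E°, so Pb ion is reduced (cathode) and Mn is oxidized (anode).
E°cell = E°(cathode) − E°(anode) = −0.130 − (−1.186) = +1.056 V.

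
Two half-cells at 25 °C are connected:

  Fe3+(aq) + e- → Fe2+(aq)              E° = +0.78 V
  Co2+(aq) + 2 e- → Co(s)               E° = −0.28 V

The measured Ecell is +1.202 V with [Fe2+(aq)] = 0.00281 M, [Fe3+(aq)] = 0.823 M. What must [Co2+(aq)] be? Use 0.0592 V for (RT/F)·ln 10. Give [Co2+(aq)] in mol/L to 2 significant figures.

Fe³⁺/Fe²⁺ is the cathode (higher E°); E°cell = +0.78 − (−0.28) = +1.06 V with n = 2.
Since E = E° − (0.0592/n)·log Q, log Q = n(E° − E)/0.0592 = −4.797.
For 2 Fe3+(aq) + Co(s) → 2 Fe2+(aq) + Co2+(aq), the reaction quotient is Q = ([Fe2+(aq)]^2·[Co2+(aq)]) / [Fe3+(aq)]^2.
Solving for the unknown gives log [Co2+(aq)] = 0.136, so [Co2+(aq)] ≈ 1.4 M.

1.4 M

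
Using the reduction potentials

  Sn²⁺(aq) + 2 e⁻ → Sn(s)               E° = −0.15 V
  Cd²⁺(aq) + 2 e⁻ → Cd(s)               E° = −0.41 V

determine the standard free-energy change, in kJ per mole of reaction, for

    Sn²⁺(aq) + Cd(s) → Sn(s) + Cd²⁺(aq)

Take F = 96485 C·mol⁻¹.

−50.2 kJ/mol

In the reaction as written Sn²⁺(aq) is reduced, so the Sn²⁺/Sn couple is the cathode and Cd²⁺/Cd is the anode.
E°cell = −0.15 − (−0.41) = +0.26 V; balancing electrons gives n = 2.
ΔG° = −nFE°cell = −(2)(96485)(+0.26) J/mol = −50.2 kJ/mol.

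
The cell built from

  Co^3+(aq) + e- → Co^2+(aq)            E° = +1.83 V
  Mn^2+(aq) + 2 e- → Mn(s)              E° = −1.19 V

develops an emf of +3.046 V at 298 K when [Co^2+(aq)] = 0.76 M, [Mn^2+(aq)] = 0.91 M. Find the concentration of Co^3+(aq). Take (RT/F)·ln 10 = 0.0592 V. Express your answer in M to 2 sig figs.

With Co³⁺/Co²⁺ at the cathode and Mn²⁺/Mn at the anode, E°cell = +1.83 − (−1.19) = +3.02 V (n = 2).
Rearranging E = E° − (0.0592/n)·log Q gives log Q = 2(+3.02 − (+3.046))/0.0592 = −0.878.
For 2 Co^3+(aq) + Mn(s) → 2 Co^2+(aq) + Mn^2+(aq), the reaction quotient is Q = ([Co^2+(aq)]^2·[Mn^2+(aq)]) / [Co^3+(aq)]^2.
Substituting the known concentrations and solving, log [Co^3+(aq)] = 0.299 and [Co^3+(aq)] = 2.0 M.

2.0 M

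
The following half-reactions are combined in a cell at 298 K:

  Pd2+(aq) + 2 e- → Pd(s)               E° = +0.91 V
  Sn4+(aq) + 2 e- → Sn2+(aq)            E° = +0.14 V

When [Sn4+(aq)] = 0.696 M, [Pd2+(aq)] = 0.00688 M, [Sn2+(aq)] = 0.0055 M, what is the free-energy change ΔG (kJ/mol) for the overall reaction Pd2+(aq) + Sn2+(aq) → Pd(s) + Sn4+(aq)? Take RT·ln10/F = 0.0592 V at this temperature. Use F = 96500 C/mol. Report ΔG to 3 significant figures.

−124 kJ/mol

With Pd²⁺/Pd reduced at the cathode, E°cell = +0.91 − (+0.14) = +0.77 V and n = 2.
The reaction quotient is [Sn4+(aq)] / ([Pd2+(aq)]·[Sn2+(aq)]) = 1.84×10^4; by Nernst, E = +0.77 − (0.0592/2)(4.265) = +0.6438 V.
Then ΔG = −nFE = −2 × 96500 × +0.6438 J/mol = −124 kJ/mol.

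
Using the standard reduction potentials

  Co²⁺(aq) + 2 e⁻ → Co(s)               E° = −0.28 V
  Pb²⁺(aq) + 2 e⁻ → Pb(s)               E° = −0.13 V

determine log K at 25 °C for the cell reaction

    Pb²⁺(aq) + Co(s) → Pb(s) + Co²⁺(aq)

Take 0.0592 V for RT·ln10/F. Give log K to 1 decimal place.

log K = 5.1

The Pb²⁺/Pb couple is reduced (cathode); E°cell = −0.13 − (−0.28) = +0.15 V with n = 2.
At equilibrium E = 0, so log K = nE°cell / 0.0592 = (2)(+0.15) / 0.0592 = 5.1.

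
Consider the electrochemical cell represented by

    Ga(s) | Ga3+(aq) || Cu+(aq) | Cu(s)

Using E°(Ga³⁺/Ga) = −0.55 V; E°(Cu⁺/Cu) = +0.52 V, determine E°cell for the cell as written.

+1.07 V

By convention the left-hand electrode in cell notation is the anode (oxidation) and the right-hand electrode is the cathode (reduction).
E°cell = E°(right) − E°(left) = +0.52 − (−0.55) = +1.07 V.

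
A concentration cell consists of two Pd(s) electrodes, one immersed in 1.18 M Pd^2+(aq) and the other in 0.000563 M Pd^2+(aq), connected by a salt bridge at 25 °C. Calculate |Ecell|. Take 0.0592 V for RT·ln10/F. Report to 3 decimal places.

0.098 V

For a concentration cell E°cell = 0, since both electrodes use the same couple.
The compartment with the higher Pd^2+(aq) concentration (1.18 M) acts as the cathode; ions are reduced there and produced at the dilute (0.000563 M) anode.
With n = 2, Ecell = −(0.0592/2)·log([dilute]/[conc]) = −(0.0592/2)·log(0.000563/1.18) = +0.098 V.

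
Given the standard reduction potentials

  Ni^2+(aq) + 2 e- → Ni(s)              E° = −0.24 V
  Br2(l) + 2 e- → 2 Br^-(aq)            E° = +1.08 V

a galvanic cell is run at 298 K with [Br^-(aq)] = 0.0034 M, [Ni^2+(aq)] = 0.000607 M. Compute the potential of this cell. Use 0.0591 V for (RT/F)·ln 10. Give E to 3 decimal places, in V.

+1.561 V

Br₂/Br⁻ is reduced (cathode, E° = +1.08 V) and Ni²⁺/Ni is oxidized (anode).
E°cell = +1.08 − (−0.24) = +1.32 V, with n = 2 electrons transferred.
Balancing gives Br2(l) + Ni(s) → 2 Br^-(aq) + Ni^2+(aq); hence Q = [Br^-(aq)]^2·[Ni^2+(aq)] = 7.02×10^−9 (log Q = −8.154).
Applying E = E° − (RT ln10/nF)·log Q gives +1.32 − (0.0591/2)(−8.154) = +1.561 V.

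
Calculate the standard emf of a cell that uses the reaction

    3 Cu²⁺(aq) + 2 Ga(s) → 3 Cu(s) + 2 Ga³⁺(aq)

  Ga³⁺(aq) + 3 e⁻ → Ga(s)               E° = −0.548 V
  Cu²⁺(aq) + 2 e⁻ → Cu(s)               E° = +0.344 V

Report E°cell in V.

+0.892 V

In the reaction as written, Cu²⁺(aq) is reduced (cathode) and Ga³⁺(aq) is produced by oxidation at the anode.
E°cell = E°(cathode) − E°(anode) = +0.344 − (−0.548) = +0.892 V.
The positive value indicates the reaction is spontaneous as written.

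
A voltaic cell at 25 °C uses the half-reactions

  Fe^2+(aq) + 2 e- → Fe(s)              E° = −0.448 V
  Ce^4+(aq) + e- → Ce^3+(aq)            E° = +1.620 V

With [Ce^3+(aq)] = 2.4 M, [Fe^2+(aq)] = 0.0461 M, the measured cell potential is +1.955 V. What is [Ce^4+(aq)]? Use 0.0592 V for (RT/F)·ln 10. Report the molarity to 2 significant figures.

The Ce⁴⁺/Ce³⁺ couple has the larger reduction potential, so it is the cathode: E°cell = +1.620 − (−0.448) = +2.068 V and n = 2.
From the Nernst equation, log Q = n(E° − E)/0.0592 = 2·(+2.068 − (+1.955))/0.0592 = 3.818.
The balanced reaction is 2 Ce^4+(aq) + Fe(s) → 2 Ce^3+(aq) + Fe^2+(aq), so Q = ([Ce^3+(aq)]^2·[Fe^2+(aq)]) / [Ce^4+(aq)]^2.
Isolating [Ce^4+(aq)] in Q = 10^{3.818} yields log [Ce^4+(aq)] = −2.197, i.e. 0.0064 M.

0.0064 M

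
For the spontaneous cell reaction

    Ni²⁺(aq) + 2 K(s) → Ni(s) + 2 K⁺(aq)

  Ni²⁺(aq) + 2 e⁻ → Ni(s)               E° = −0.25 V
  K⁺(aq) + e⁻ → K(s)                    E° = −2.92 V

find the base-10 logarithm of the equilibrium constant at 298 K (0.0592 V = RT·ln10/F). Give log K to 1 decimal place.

The Ni²⁺/Ni couple is reduced (cathode); E°cell = −0.25 − (−2.92) = +2.67 V with n = 2.
At equilibrium E = 0, so log K = nE°cell / 0.0592 = (2)(+2.67) / 0.0592 = 90.2.

log K = 90.2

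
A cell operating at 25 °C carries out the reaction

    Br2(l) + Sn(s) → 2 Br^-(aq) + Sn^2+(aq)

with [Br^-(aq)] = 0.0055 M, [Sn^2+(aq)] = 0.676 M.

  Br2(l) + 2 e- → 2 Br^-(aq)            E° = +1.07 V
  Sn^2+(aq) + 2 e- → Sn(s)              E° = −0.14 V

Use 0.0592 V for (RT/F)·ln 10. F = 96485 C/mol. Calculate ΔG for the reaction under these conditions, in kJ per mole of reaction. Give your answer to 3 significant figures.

The standard cell potential is +1.07 − (−0.14) = +1.21 V, with n = 2 electrons in the balanced equation.
Here Q = [Br^-(aq)]^2·[Sn^2+(aq)] = 2.04×10^−5 (log Q = −4.689), giving E = +1.21 − (0.0592/2)·(−4.689) = +1.3488 V.
Finally ΔG = −nFE = −(2)(96485 C/mol)(+1.3488 V) = −260 kJ/mol.

−260 kJ/mol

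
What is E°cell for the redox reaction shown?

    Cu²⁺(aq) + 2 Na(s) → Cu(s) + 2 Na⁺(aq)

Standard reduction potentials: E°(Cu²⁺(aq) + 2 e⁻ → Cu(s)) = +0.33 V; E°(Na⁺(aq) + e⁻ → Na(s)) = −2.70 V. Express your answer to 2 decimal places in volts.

+3.03 V

In the reaction as written, Cu²⁺(aq) is reduced (cathode) and Na⁺(aq) is produced by oxidation at the anode.
E°cell = E°(cathode) − E°(anode) = +0.33 − (−2.70) = +3.03 V.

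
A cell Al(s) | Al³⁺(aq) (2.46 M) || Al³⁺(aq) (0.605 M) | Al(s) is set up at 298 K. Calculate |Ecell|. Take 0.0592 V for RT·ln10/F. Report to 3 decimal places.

0.012 V

For a concentration cell E°cell = 0, since both electrodes use the same couple.
The compartment with the higher Al³⁺(aq) concentration (2.46 M) acts as the cathode; ions are reduced there and produced at the dilute (0.605 M) anode.
With n = 3, Ecell = −(0.0592/3)·log([dilute]/[conc]) = −(0.0592/3)·log(0.605/2.46) = +0.012 V.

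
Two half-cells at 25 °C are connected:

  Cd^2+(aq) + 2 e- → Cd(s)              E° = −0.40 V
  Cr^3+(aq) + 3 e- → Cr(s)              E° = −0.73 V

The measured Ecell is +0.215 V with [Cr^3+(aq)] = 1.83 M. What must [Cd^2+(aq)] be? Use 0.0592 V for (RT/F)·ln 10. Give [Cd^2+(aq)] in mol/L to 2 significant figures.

0.00019 M

Cd²⁺/Cd is the cathode (higher E°); E°cell = −0.40 − (−0.73) = +0.33 V with n = 6.
From the Nernst equation, log Q = n(E° − E)/0.0592 = 6·(+0.33 − (+0.215))/0.0592 = 11.655.
Balancing electrons gives 3 Cd^2+(aq) + 2 Cr(s) → 3 Cd(s) + 2 Cr^3+(aq); thus Q = [Cr^3+(aq)]^2 / [Cd^2+(aq)]^3.
Substituting the known concentrations and solving, log [Cd^2+(aq)] = −3.710 and [Cd^2+(aq)] = 0.00019 M.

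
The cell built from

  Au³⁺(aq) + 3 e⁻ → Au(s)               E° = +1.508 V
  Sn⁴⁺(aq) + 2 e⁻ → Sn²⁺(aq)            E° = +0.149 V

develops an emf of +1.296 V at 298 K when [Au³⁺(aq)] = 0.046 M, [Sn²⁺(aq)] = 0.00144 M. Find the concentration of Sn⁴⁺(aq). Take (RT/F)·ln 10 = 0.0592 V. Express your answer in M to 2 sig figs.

Au³⁺/Au is the cathode (higher E°); E°cell = +1.508 − (+0.149) = +1.359 V with n = 6.
From the Nernst equation, log Q = n(E° − E)/0.0592 = 6·(+1.359 − (+1.296))/0.0592 = 6.385.
The balanced reaction is 2 Au³⁺(aq) + 3 Sn²⁺(aq) → 2 Au(s) + 3 Sn⁴⁺(aq), so Q = [Sn⁴⁺(aq)]^3 / ([Au³⁺(aq)]^2·[Sn²⁺(aq)]^3).
Solving for the unknown gives log [Sn⁴⁺(aq)] = −1.605, so [Sn⁴⁺(aq)] ≈ 0.025 M.

0.025 M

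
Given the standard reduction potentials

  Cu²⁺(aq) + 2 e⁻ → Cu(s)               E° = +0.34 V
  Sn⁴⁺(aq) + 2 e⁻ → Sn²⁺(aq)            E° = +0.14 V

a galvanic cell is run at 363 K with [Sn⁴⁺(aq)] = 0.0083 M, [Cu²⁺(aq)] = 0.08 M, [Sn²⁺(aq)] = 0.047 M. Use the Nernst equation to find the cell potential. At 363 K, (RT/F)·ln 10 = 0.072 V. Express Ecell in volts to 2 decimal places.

+0.19 V

Since E°(Cu²⁺/Cu) > E°(Sn⁴⁺/Sn²⁺), Cu²⁺/Cu serves as the cathode.
The standard potential is +0.34 − (+0.14) = +0.20 V and the balanced reaction transfers n = 2 electrons.
Balancing gives Cu²⁺(aq) + Sn²⁺(aq) → Cu(s) + Sn⁴⁺(aq); hence Q = [Sn⁴⁺(aq)] / ([Cu²⁺(aq)]·[Sn²⁺(aq)]) = 2.21 (log Q = 0.344).
Applying E = E° − (RT ln10/nF)·log Q gives +0.20 − (0.072/2)(0.344) = +0.19 V.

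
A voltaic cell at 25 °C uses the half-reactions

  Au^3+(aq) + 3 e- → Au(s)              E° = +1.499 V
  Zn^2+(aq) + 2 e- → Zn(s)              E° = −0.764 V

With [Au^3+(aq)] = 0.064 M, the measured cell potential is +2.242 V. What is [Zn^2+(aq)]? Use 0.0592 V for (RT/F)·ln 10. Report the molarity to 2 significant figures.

Au³⁺/Au is the cathode (higher E°); E°cell = +1.499 − (−0.764) = +2.263 V with n = 6.
From the Nernst equation, log Q = n(E° − E)/0.0592 = 6·(+2.263 − (+2.242))/0.0592 = 2.128.
The balanced reaction is 2 Au^3+(aq) + 3 Zn(s) → 2 Au(s) + 3 Zn^2+(aq), so Q = [Zn^2+(aq)]^3 / [Au^3+(aq)]^2.
Isolating [Zn^2+(aq)] in Q = 10^{2.128} yields log [Zn^2+(aq)] = −0.087, i.e. 0.82 M.

0.82 M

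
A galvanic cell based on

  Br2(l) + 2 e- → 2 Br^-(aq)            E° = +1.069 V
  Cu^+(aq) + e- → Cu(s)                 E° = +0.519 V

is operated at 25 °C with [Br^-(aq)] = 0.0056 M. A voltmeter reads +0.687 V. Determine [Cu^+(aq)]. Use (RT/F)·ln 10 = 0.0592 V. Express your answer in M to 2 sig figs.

The Br₂/Br⁻ couple has the larger reduction potential, so it is the cathode: E°cell = +1.069 − (+0.519) = +0.550 V and n = 2.
Rearranging E = E° − (0.0592/n)·log Q gives log Q = 2(+0.550 − (+0.687))/0.0592 = −4.628.
The balanced reaction is Br2(l) + 2 Cu(s) → 2 Br^-(aq) + 2 Cu^+(aq), so Q = [Br^-(aq)]^2·[Cu^+(aq)]^2.
Solving for the unknown gives log [Cu^+(aq)] = −0.062, so [Cu^+(aq)] ≈ 0.87 M.

0.87 M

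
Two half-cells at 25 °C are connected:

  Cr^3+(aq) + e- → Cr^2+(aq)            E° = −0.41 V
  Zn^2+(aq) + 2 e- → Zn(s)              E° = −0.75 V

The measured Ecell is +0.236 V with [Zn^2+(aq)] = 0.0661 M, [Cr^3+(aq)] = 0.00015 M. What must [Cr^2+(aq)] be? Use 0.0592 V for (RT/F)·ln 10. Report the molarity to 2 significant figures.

0.033 M

The Cr³⁺/Cr²⁺ couple has the larger reduction potential, so it is the cathode: E°cell = −0.41 − (−0.75) = +0.34 V and n = 2.
Rearranging E = E° − (0.0592/n)·log Q gives log Q = 2(+0.34 − (+0.236))/0.0592 = 3.514.
Balancing electrons gives 2 Cr^3+(aq) + Zn(s) → 2 Cr^2+(aq) + Zn^2+(aq); thus Q = ([Cr^2+(aq)]^2·[Zn^2+(aq)]) / [Cr^3+(aq)]^2.
Isolating [Cr^2+(aq)] in Q = 10^{3.514} yields log [Cr^2+(aq)] = −1.477, i.e. 0.033 M.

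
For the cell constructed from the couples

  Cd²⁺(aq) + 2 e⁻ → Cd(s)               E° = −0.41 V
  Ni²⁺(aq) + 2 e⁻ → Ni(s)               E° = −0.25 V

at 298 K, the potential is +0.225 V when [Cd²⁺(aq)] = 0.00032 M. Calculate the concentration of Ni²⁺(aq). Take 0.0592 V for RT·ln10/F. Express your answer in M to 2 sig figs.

0.050 M

Ni²⁺/Ni is the cathode (higher E°); E°cell = −0.25 − (−0.41) = +0.16 V with n = 2.
Since E = E° − (0.0592/n)·log Q, log Q = n(E° − E)/0.0592 = −2.196.
The balanced reaction is Ni²⁺(aq) + Cd(s) → Ni(s) + Cd²⁺(aq), so Q = [Cd²⁺(aq)] / [Ni²⁺(aq)].
Substituting the known concentrations and solving, log [Ni²⁺(aq)] = −1.299 and [Ni²⁺(aq)] = 0.050 M.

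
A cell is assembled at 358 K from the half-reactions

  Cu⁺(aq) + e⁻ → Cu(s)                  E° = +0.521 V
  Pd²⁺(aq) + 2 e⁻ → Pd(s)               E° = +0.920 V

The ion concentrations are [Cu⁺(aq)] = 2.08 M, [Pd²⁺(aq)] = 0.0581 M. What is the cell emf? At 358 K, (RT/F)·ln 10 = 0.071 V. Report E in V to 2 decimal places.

+0.33 V

The Pd²⁺/Pd couple has the more positive E°, so it is the cathode; Cu⁺/Cu is the anode.
E°cell = +0.920 − (+0.521) = +0.399 V, with n = 2 electrons transferred.
The balanced reaction is Pd²⁺(aq) + 2 Cu(s) → Pd(s) + 2 Cu⁺(aq), so Q = [Cu⁺(aq)]^2 / [Pd²⁺(aq)] = 74.5 and log Q = 1.872.
Applying E = E° − (RT ln10/nF)·log Q gives +0.399 − (0.071/2)(1.872) = +0.33 V.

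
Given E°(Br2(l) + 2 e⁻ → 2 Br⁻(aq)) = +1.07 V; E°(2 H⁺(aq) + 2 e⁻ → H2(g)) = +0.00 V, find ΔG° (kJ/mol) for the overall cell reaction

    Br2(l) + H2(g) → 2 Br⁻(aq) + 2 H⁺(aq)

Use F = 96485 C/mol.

−206 kJ/mol

In the reaction as written Br2(l) is reduced, so the Br₂/Br⁻ couple is the cathode and 2H⁺/H₂ is the anode.
E°cell = +1.07 − (+0.00) = +1.07 V; balancing electrons gives n = 2.
ΔG° = −nFE°cell = −(2)(96485)(+1.07) J/mol = −206 kJ/mol.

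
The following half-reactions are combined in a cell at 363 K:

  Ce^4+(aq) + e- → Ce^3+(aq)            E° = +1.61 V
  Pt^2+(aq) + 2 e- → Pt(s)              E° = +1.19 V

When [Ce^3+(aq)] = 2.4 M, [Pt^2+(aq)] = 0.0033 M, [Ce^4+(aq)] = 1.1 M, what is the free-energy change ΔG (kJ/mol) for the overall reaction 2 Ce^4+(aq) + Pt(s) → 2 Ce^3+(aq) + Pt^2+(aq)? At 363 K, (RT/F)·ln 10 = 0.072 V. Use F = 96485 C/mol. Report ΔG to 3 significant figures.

−93.6 kJ/mol

With Ce⁴⁺/Ce³⁺ reduced at the cathode, E°cell = +1.61 − (+1.19) = +0.42 V and n = 2.
The reaction quotient is ([Ce^3+(aq)]^2·[Pt^2+(aq)]) / [Ce^4+(aq)]^2 = 0.0157; by Nernst, E = +0.42 − (0.072/2)(−1.804) = +0.4849 V.
Finally ΔG = −nFE = −(2)(96485 C/mol)(+0.4849 V) = −93.6 kJ/mol.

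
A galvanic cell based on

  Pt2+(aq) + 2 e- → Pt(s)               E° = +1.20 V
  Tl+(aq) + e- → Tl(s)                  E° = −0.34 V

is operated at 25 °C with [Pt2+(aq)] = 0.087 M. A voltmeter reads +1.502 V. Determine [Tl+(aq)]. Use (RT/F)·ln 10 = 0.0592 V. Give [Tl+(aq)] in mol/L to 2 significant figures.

The Pt²⁺/Pt couple has the larger reduction potential, so it is the cathode: E°cell = +1.20 − (−0.34) = +1.54 V and n = 2.
Rearranging E = E° − (0.0592/n)·log Q gives log Q = 2(+1.54 − (+1.502))/0.0592 = 1.284.
Balancing electrons gives Pt2+(aq) + 2 Tl(s) → Pt(s) + 2 Tl+(aq); thus Q = [Tl+(aq)]^2 / [Pt2+(aq)].
Isolating [Tl+(aq)] in Q = 10^{1.284} yields log [Tl+(aq)] = 0.112, i.e. 1.3 M.

1.3 M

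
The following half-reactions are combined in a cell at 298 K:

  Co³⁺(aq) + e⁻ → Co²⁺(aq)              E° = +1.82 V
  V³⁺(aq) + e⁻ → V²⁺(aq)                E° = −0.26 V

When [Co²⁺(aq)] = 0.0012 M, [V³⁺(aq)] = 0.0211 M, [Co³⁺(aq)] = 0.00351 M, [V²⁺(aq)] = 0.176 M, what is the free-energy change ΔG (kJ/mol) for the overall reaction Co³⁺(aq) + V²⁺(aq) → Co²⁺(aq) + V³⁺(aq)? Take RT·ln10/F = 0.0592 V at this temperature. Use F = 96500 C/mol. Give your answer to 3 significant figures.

The standard cell potential is +1.82 − (−0.26) = +2.08 V, with n = 1 electron in the balanced equation.
Here Q = ([Co²⁺(aq)]·[V³⁺(aq)]) / ([Co³⁺(aq)]·[V²⁺(aq)]) = 0.041 (log Q = −1.387), giving E = +2.08 − (0.0592/1)·(−1.387) = +2.1621 V.
ΔG = −nFE = −(1)(96500)(+2.1621) J/mol = −209 kJ/mol.

−209 kJ/mol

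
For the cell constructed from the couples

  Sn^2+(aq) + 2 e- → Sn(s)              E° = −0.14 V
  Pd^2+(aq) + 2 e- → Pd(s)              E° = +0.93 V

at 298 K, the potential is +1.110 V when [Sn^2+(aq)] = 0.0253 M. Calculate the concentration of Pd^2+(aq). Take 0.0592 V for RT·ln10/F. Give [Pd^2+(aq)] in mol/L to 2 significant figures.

0.57 M

The Pd²⁺/Pd couple has the larger reduction potential, so it is the cathode: E°cell = +0.93 − (−0.14) = +1.07 V and n = 2.
Since E = E° − (0.0592/n)·log Q, log Q = n(E° − E)/0.0592 = −1.351.
Balancing electrons gives Pd^2+(aq) + Sn(s) → Pd(s) + Sn^2+(aq); thus Q = [Sn^2+(aq)] / [Pd^2+(aq)].
Solving for the unknown gives log [Pd^2+(aq)] = −0.246, so [Pd^2+(aq)] ≈ 0.57 M.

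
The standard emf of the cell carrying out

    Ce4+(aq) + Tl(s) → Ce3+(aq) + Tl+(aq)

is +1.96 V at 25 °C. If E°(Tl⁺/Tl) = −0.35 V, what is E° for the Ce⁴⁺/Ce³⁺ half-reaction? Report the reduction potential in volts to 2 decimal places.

In the reaction as written the Ce⁴⁺/Ce³⁺ couple is reduced (cathode) and Tl⁺/Tl is oxidized (anode), so E°cell = E°(Ce⁴⁺/Ce³⁺) − E°(Tl⁺/Tl).
E°(Ce⁴⁺/Ce³⁺) = E°cell + E°(anode) = +1.96 + (−0.35) = +1.61 V.

+1.61 V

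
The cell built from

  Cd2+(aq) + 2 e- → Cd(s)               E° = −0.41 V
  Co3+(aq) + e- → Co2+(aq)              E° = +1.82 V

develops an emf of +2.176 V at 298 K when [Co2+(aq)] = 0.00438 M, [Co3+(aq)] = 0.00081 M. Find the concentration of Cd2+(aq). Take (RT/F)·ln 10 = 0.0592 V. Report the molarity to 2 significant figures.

2.3 M

The Co³⁺/Co²⁺ couple has the larger reduction potential, so it is the cathode: E°cell = +1.82 − (−0.41) = +2.23 V and n = 2.
Since E = E° − (0.0592/n)·log Q, log Q = n(E° − E)/0.0592 = 1.824.
The balanced reaction is 2 Co3+(aq) + Cd(s) → 2 Co2+(aq) + Cd2+(aq), so Q = ([Co2+(aq)]^2·[Cd2+(aq)]) / [Co3+(aq)]^2.
Isolating [Cd2+(aq)] in Q = 10^{1.824} yields log [Cd2+(aq)] = 0.358, i.e. 2.3 M.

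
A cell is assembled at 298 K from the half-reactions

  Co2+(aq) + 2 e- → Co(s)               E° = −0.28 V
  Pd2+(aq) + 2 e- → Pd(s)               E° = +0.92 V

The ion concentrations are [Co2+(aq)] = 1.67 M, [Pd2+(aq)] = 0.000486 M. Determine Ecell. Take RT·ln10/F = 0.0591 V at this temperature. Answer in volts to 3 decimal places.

The Pd²⁺/Pd couple has the more positive E°, so it is the cathode; Co²⁺/Co is the anode.
E°cell = +0.92 − (−0.28) = +1.20 V, with n = 2 electrons transferred.
The balanced reaction is Pd2+(aq) + Co(s) → Pd(s) + Co2+(aq), so Q = [Co2+(aq)] / [Pd2+(aq)] = 3.44×10^3 and log Q = 3.536.
Applying E = E° − (RT ln10/nF)·log Q gives +1.20 − (0.0591/2)(3.536) = +1.096 V.

+1.096 V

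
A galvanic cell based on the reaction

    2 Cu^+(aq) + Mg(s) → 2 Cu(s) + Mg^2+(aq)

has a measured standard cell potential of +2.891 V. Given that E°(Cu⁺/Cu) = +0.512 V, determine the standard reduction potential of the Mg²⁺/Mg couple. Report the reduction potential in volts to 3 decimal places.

−2.379 V

In the reaction as written the Cu⁺/Cu couple is reduced (cathode) and Mg²⁺/Mg is oxidized (anode), so E°cell = E°(Cu⁺/Cu) − E°(Mg²⁺/Mg).
E°(Mg²⁺/Mg) = E°(cathode) − E°cell = +0.512 − (+2.891) = −2.379 V.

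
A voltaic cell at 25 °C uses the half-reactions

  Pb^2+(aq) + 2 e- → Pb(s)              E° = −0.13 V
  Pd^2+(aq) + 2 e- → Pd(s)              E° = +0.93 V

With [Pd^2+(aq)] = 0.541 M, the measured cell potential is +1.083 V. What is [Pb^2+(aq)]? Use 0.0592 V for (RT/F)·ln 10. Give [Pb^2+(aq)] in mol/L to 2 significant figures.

The Pd²⁺/Pd couple has the larger reduction potential, so it is the cathode: E°cell = +0.93 − (−0.13) = +1.06 V and n = 2.
Rearranging E = E° − (0.0592/n)·log Q gives log Q = 2(+1.06 − (+1.083))/0.0592 = −0.777.
For Pd^2+(aq) + Pb(s) → Pd(s) + Pb^2+(aq), the reaction quotient is Q = [Pb^2+(aq)] / [Pd^2+(aq)].
Isolating [Pb^2+(aq)] in Q = 10^{−0.777} yields log [Pb^2+(aq)] = −1.044, i.e. 0.090 M.

0.090 M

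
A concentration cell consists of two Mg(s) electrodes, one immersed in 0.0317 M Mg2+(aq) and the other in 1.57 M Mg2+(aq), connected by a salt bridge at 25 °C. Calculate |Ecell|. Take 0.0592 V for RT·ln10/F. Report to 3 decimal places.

For a concentration cell E°cell = 0, since both electrodes use the same couple.
The compartment with the higher Mg2+(aq) concentration (1.57 M) acts as the cathode; ions are reduced there and produced at the dilute (0.0317 M) anode.
With n = 2, Ecell = −(0.0592/2)·log([dilute]/[conc]) = −(0.0592/2)·log(0.0317/1.57) = +0.050 V.

0.050 V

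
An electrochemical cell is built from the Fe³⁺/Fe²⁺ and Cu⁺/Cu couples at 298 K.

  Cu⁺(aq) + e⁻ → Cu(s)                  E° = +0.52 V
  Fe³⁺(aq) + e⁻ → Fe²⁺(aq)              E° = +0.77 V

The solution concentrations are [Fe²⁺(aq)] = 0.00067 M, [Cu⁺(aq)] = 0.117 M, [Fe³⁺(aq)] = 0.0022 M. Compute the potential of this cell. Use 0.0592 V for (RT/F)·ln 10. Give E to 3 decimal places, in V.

+0.336 V

Since E°(Fe³⁺/Fe²⁺) > E°(Cu⁺/Cu), Fe³⁺/Fe²⁺ serves as the cathode.
E°cell = E°cat − E°an = +0.77 − (+0.52) = +0.25 V; n = 1.
Balancing gives Fe³⁺(aq) + Cu(s) → Fe²⁺(aq) + Cu⁺(aq); hence Q = ([Fe²⁺(aq)]·[Cu⁺(aq)]) / [Fe³⁺(aq)] = 0.0356 (log Q = −1.448).
Applying E = E° − (RT ln10/nF)·log Q gives +0.25 − (0.0592/1)(−1.448) = +0.336 V.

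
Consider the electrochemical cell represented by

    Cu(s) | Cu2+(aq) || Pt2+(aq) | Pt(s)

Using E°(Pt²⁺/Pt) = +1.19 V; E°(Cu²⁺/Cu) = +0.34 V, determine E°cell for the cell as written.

By convention the left-hand electrode in cell notation is the anode (oxidation) and the right-hand electrode is the cathode (reduction).
E°cell = E°(right) − E°(left) = +1.19 − (+0.34) = +0.85 V.

+0.85 V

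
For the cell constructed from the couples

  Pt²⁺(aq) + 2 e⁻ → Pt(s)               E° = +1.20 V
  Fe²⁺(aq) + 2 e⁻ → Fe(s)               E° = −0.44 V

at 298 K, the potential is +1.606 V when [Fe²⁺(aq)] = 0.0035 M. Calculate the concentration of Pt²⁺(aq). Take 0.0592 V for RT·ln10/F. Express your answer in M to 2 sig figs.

0.00025 M

With Pt²⁺/Pt at the cathode and Fe²⁺/Fe at the anode, E°cell = +1.20 − (−0.44) = +1.64 V (n = 2).
From the Nernst equation, log Q = n(E° − E)/0.0592 = 2·(+1.64 − (+1.606))/0.0592 = 1.149.
Balancing electrons gives Pt²⁺(aq) + Fe(s) → Pt(s) + Fe²⁺(aq); thus Q = [Fe²⁺(aq)] / [Pt²⁺(aq)].
Isolating [Pt²⁺(aq)] in Q = 10^{1.149} yields log [Pt²⁺(aq)] = −3.605, i.e. 0.00025 M.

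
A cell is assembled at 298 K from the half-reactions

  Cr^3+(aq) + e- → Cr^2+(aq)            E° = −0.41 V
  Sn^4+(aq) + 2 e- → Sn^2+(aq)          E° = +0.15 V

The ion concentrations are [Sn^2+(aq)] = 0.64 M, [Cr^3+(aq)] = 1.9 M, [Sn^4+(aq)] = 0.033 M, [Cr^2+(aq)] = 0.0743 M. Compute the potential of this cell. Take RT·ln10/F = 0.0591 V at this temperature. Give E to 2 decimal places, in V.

+0.44 V

Sn⁴⁺/Sn²⁺ is reduced (cathode, E° = +0.15 V) and Cr³⁺/Cr²⁺ is oxidized (anode).
The standard potential is +0.15 − (−0.41) = +0.56 V and the balanced reaction transfers n = 2 electrons.
The balanced reaction is Sn^4+(aq) + 2 Cr^2+(aq) → Sn^2+(aq) + 2 Cr^3+(aq), so Q = ([Sn^2+(aq)]·[Cr^3+(aq)]^2) / ([Sn^4+(aq)]·[Cr^2+(aq)]^2) = 1.27×10^4 and log Q = 4.103.
By the Nernst equation, E = +0.56 − (0.0591/2)·(4.103) = +0.44 V.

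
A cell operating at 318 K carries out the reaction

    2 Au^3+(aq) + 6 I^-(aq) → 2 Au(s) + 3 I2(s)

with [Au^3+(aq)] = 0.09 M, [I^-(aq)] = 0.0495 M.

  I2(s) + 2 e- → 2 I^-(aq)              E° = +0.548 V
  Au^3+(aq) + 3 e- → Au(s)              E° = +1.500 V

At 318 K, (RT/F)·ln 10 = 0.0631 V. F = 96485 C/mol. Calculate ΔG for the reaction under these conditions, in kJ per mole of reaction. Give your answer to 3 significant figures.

The standard cell potential is +1.500 − (+0.548) = +0.952 V, with n = 6 electrons in the balanced equation.
Q = 1 / ([Au^3+(aq)]^2·[I^-(aq)]^6) = 8.39×10^9, so log Q = 9.924 and E = +0.952 − (0.0631/6)(9.924) = +0.8476 V.
ΔG = −nFE = −(6)(96485)(+0.8476) J/mol = −491 kJ/mol.

−491 kJ/mol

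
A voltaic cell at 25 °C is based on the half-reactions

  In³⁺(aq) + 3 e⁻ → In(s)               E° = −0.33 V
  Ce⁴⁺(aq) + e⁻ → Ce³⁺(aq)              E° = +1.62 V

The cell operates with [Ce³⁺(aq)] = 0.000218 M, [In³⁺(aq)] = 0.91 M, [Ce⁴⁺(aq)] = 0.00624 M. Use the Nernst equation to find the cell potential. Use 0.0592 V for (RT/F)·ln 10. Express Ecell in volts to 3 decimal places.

Since E°(Ce⁴⁺/Ce³⁺) > E°(In³⁺/In), Ce⁴⁺/Ce³⁺ serves as the cathode.
E°cell = +1.62 − (−0.33) = +1.95 V, with n = 3 electrons transferred.
Balancing gives 3 Ce⁴⁺(aq) + In(s) → 3 Ce³⁺(aq) + In³⁺(aq); hence Q = ([Ce³⁺(aq)]^3·[In³⁺(aq)]) / [Ce⁴⁺(aq)]^3 = 3.88×10^−5 (log Q = −4.411).
E = E° − (0.0592/n)·log Q = +1.95 − (0.0592/3)(−4.411) = +2.037 V.

+2.037 V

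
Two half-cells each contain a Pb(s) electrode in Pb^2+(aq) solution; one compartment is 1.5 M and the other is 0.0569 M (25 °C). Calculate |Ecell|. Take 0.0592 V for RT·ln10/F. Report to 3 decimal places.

0.042 V

For a concentration cell E°cell = 0, since both electrodes use the same couple.
The compartment with the higher Pb^2+(aq) concentration (1.5 M) acts as the cathode; ions are reduced there and produced at the dilute (0.0569 M) anode.
With n = 2, Ecell = −(0.0592/2)·log([dilute]/[conc]) = −(0.0592/2)·log(0.0569/1.5) = +0.042 V.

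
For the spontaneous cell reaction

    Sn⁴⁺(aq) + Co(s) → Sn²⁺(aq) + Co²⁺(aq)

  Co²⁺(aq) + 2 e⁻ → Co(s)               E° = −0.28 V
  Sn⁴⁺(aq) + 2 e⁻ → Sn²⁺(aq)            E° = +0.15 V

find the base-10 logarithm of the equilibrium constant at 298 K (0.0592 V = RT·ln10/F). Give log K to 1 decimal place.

The Sn⁴⁺/Sn²⁺ couple is reduced (cathode); E°cell = +0.15 − (−0.28) = +0.43 V with n = 2.
At equilibrium E = 0, so log K = nE°cell / 0.0592 = (2)(+0.43) / 0.0592 = 14.5.

log K = 14.5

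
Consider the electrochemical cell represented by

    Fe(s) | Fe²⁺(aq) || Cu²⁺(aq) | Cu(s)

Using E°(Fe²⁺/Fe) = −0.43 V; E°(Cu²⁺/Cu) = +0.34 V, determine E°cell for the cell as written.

+0.77 V

By convention the left-hand electrode in cell notation is the anode (oxidation) and the right-hand electrode is the cathode (reduction).
E°cell = E°(right) − E°(left) = +0.34 − (−0.43) = +0.77 V.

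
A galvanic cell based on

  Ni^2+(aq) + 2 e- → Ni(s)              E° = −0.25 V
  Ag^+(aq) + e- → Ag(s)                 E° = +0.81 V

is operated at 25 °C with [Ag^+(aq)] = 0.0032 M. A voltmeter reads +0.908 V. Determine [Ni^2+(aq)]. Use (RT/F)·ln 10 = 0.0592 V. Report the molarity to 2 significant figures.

1.4 M

The Ag⁺/Ag couple has the larger reduction potential, so it is the cathode: E°cell = +0.81 − (−0.25) = +1.06 V and n = 2.
From the Nernst equation, log Q = n(E° − E)/0.0592 = 2·(+1.06 − (+0.908))/0.0592 = 5.135.
Balancing electrons gives 2 Ag^+(aq) + Ni(s) → 2 Ag(s) + Ni^2+(aq); thus Q = [Ni^2+(aq)] / [Ag^+(aq)]^2.
Isolating [Ni^2+(aq)] in Q = 10^{5.135} yields log [Ni^2+(aq)] = 0.145, i.e. 1.4 M.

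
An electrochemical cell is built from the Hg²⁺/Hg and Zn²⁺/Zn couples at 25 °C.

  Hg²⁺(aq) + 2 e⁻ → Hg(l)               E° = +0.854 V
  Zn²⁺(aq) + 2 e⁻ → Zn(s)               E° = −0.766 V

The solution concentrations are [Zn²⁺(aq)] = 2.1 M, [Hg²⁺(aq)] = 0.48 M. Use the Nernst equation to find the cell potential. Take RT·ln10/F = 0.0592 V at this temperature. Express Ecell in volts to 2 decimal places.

+1.60 V

The Hg²⁺/Hg couple has the more positive E°, so it is the cathode; Zn²⁺/Zn is the anode.
E°cell = +0.854 − (−0.766) = +1.620 V, with n = 2 electrons transferred.
For the overall reaction Hg²⁺(aq) + Zn(s) → Hg(l) + Zn²⁺(aq), Q = [Zn²⁺(aq)] / [Hg²⁺(aq)] = 4.38, giving log Q = 0.641.
E = E° − (0.0592/n)·log Q = +1.620 − (0.0592/2)(0.641) = +1.60 V.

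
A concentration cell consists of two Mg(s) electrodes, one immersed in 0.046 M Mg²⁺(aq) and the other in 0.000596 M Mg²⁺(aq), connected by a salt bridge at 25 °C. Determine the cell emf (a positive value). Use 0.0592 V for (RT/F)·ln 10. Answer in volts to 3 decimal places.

For a concentration cell E°cell = 0, since both electrodes use the same couple.
The compartment with the higher Mg²⁺(aq) concentration (0.046 M) acts as the cathode; ions are reduced there and produced at the dilute (0.000596 M) anode.
With n = 2, Ecell = −(0.0592/2)·log([dilute]/[conc]) = −(0.0592/2)·log(0.000596/0.046) = +0.056 V.

0.056 V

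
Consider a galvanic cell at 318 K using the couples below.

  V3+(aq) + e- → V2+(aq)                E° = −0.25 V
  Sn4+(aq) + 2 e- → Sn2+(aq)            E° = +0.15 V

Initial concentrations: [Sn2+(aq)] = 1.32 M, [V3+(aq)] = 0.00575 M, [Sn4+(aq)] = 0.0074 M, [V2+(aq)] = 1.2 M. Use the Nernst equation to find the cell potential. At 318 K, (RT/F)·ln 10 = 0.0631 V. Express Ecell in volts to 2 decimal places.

Sn⁴⁺/Sn²⁺ is reduced (cathode, E° = +0.15 V) and V³⁺/V²⁺ is oxidized (anode).
The standard potential is +0.15 − (−0.25) = +0.40 V and the balanced reaction transfers n = 2 electrons.
Balancing gives Sn4+(aq) + 2 V2+(aq) → Sn2+(aq) + 2 V3+(aq); hence Q = ([Sn2+(aq)]·[V3+(aq)]^2) / ([Sn4+(aq)]·[V2+(aq)]^2) = 0.0041 (log Q = −2.388).
E = E° − (0.0631/n)·log Q = +0.40 − (0.0631/2)(−2.388) = +0.48 V.

+0.48 V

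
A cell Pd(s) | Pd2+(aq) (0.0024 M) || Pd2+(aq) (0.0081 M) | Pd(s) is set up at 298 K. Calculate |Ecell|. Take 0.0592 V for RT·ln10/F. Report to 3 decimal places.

0.016 V

For a concentration cell E°cell = 0, since both electrodes use the same couple.
The compartment with the higher Pd2+(aq) concentration (0.0081 M) acts as the cathode; ions are reduced there and produced at the dilute (0.0024 M) anode.
With n = 2, Ecell = −(0.0592/2)·log([dilute]/[conc]) = −(0.0592/2)·log(0.0024/0.0081) = +0.016 V.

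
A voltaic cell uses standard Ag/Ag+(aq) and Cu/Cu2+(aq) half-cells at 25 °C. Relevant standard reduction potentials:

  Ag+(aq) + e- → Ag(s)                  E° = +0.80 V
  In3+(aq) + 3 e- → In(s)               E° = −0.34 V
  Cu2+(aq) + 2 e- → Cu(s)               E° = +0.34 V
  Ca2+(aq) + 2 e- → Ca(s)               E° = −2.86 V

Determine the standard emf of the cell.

+0.46 V

Of the two couples in this cell, the one with the more positive reduction potential is reduced at the cathode: here that is Ag⁺/Ag (+0.80 V); Cu²⁺/Cu (+0.34 V) is the anode.
E°cell = E°(cathode) − E°(anode) = +0.80 − (+0.34) = +0.46 V.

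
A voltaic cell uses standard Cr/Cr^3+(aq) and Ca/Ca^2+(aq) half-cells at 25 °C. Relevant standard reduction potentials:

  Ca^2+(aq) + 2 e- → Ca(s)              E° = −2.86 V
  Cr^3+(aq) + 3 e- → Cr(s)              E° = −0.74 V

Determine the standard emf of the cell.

+2.12 V

The Cr³⁺/Cr couple has the higher E°, so Cr ion is reduced (cathode) and Ca is oxidized (anode).
E°cell = E°(cathode) − E°(anode) = −0.74 − (−2.86) = +2.12 V.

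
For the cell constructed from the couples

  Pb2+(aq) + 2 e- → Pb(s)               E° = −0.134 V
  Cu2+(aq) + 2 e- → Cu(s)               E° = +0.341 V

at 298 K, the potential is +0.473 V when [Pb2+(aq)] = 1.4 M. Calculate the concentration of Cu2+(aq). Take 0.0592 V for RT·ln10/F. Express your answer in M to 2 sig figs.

1.2 M

The Cu²⁺/Cu couple has the larger reduction potential, so it is the cathode: E°cell = +0.341 − (−0.134) = +0.475 V and n = 2.
Rearranging E = E° − (0.0592/n)·log Q gives log Q = 2(+0.475 − (+0.473))/0.0592 = 0.068.
Balancing electrons gives Cu2+(aq) + Pb(s) → Cu(s) + Pb2+(aq); thus Q = [Pb2+(aq)] / [Cu2+(aq)].
Substituting the known concentrations and solving, log [Cu2+(aq)] = 0.078 and [Cu2+(aq)] = 1.2 M.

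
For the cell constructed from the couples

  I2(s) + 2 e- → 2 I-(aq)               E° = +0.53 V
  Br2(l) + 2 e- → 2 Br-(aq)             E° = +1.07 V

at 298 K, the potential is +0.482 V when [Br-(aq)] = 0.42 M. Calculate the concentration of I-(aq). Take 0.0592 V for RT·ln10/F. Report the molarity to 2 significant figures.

The Br₂/Br⁻ couple has the larger reduction potential, so it is the cathode: E°cell = +1.07 − (+0.53) = +0.54 V and n = 2.
From the Nernst equation, log Q = n(E° − E)/0.0592 = 2·(+0.54 − (+0.482))/0.0592 = 1.959.
Balancing electrons gives Br2(l) + 2 I-(aq) → 2 Br-(aq) + I2(s); thus Q = [Br-(aq)]^2 / [I-(aq)]^2.
Isolating [I-(aq)] in Q = 10^{1.959} yields log [I-(aq)] = −1.356, i.e. 0.044 M.

0.044 M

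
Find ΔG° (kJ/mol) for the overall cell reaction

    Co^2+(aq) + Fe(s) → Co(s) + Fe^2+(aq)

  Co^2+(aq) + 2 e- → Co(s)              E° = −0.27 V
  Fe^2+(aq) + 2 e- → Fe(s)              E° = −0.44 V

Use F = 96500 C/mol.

In the reaction as written Co^2+(aq) is reduced, so the Co²⁺/Co couple is the cathode and Fe²⁺/Fe is the anode.
E°cell = −0.27 − (−0.44) = +0.17 V; balancing electrons gives n = 2.
ΔG° = −nFE°cell = −(2)(96500)(+0.17) J/mol = −32.8 kJ/mol.

−32.8 kJ/mol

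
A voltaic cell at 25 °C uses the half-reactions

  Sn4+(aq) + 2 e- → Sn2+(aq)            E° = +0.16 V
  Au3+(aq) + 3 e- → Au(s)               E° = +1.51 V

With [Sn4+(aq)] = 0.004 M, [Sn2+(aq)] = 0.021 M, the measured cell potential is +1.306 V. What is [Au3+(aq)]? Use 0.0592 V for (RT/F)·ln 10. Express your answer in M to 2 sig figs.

0.00049 M

The Au³⁺/Au couple has the larger reduction potential, so it is the cathode: E°cell = +1.51 − (+0.16) = +1.35 V and n = 6.
From the Nernst equation, log Q = n(E° − E)/0.0592 = 6·(+1.35 − (+1.306))/0.0592 = 4.459.
For 2 Au3+(aq) + 3 Sn2+(aq) → 2 Au(s) + 3 Sn4+(aq), the reaction quotient is Q = [Sn4+(aq)]^3 / ([Au3+(aq)]^2·[Sn2+(aq)]^3).
Solving for the unknown gives log [Au3+(aq)] = −3.310, so [Au3+(aq)] ≈ 0.00049 M.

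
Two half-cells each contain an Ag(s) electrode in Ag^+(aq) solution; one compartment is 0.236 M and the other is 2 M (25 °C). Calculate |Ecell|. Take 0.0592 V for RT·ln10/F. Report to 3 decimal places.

0.055 V

For a concentration cell E°cell = 0, since both electrodes use the same couple.
The compartment with the higher Ag^+(aq) concentration (2 M) acts as the cathode; ions are reduced there and produced at the dilute (0.236 M) anode.
With n = 1, Ecell = −(0.0592/1)·log([dilute]/[conc]) = −(0.0592/1)·log(0.236/2) = +0.055 V.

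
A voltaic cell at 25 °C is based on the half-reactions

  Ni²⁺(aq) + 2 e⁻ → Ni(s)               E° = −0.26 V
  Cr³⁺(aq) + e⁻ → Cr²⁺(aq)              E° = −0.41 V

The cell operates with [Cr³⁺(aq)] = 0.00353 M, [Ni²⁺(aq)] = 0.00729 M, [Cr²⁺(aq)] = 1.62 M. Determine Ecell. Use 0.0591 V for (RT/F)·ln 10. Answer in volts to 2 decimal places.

Since E°(Ni²⁺/Ni) > E°(Cr³⁺/Cr²⁺), Ni²⁺/Ni serves as the cathode.
The standard potential is −0.26 − (−0.41) = +0.15 V and the balanced reaction transfers n = 2 electrons.
For the overall reaction Ni²⁺(aq) + 2 Cr²⁺(aq) → Ni(s) + 2 Cr³⁺(aq), Q = [Cr³⁺(aq)]^2 / ([Ni²⁺(aq)]·[Cr²⁺(aq)]^2) = 0.000651, giving log Q = −3.186.
E = E° − (0.0591/n)·log Q = +0.15 − (0.0591/2)(−3.186) = +0.24 V.

+0.24 V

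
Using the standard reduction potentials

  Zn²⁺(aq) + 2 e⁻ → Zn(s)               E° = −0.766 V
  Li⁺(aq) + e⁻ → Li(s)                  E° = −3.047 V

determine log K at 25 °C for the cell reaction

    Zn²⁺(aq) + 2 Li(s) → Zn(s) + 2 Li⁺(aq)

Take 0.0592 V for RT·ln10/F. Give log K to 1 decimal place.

The Zn²⁺/Zn couple is reduced (cathode); E°cell = −0.766 − (−3.047) = +2.281 V with n = 2.
At equilibrium E = 0, so log K = nE°cell / 0.0592 = (2)(+2.281) / 0.0592 = 77.1.

log K = 77.1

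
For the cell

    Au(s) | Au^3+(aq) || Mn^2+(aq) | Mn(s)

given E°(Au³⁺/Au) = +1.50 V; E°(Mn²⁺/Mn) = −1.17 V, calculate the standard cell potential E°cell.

−2.67 V

By convention the left-hand electrode in cell notation is the anode (oxidation) and the right-hand electrode is the cathode (reduction).
E°cell = E°(right) − E°(left) = −1.17 − (+1.50) = −2.67 V.
The negative sign shows that, as written, the cell would require an external voltage to drive the reaction.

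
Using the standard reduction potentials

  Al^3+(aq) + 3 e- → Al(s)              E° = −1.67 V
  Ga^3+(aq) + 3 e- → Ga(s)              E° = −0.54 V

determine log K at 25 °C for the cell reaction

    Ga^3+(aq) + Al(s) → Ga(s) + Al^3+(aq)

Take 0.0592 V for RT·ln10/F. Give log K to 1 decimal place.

log K = 57.3

The Ga³⁺/Ga couple is reduced (cathode); E°cell = −0.54 − (−1.67) = +1.13 V with n = 3.
At equilibrium E = 0, so log K = nE°cell / 0.0592 = (3)(+1.13) / 0.0592 = 57.3.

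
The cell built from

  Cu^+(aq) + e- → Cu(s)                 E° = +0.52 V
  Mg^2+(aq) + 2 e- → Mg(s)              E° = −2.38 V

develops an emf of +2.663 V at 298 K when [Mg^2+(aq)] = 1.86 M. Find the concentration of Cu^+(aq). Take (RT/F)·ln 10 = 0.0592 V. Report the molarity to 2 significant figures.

The Cu⁺/Cu couple has the larger reduction potential, so it is the cathode: E°cell = +0.52 − (−2.38) = +2.90 V and n = 2.
From the Nernst equation, log Q = n(E° − E)/0.0592 = 2·(+2.90 − (+2.663))/0.0592 = 8.007.
For 2 Cu^+(aq) + Mg(s) → 2 Cu(s) + Mg^2+(aq), the reaction quotient is Q = [Mg^2+(aq)] / [Cu^+(aq)]^2.
Substituting the known concentrations and solving, log [Cu^+(aq)] = −3.869 and [Cu^+(aq)] = 0.00014 M.

0.00014 M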